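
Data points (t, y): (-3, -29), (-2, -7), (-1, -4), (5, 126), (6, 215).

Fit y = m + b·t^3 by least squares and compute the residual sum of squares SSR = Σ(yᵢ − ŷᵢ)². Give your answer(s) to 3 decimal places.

With design matrix A, AᵀA = [[5, 305]; [305, 63075]] and Aᵀy = [301, 63033]ᵀ.
Eliminating b: 63075·(row 1) − 305·(row 2) gives 222350·m = 63075·301 − 305·63033 = -239490, so m = -23949/22235.
Then b = (63033 − 305·(-23949/22235))/63075 = 22336/22235.
Residuals: -17794/22235, 46992/22235, -8531/4447, 33559/22235, -20102/22235; SSR = 264206/22235.

SSR = 11.882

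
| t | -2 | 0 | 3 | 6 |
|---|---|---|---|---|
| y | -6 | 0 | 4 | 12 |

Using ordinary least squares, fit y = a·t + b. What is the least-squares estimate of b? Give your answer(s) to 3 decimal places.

b = -1.238

From the data, Σt·t = 49, Σt = 7, Σ1 = 4.
For Xᵀy: Σt·y = 96, Σy = 10.
So XᵀX·[a, b]ᵀ = Xᵀy: [[49, 7]; [7, 4]]·[a, b]ᵀ = [96, 10]ᵀ.
Eliminating b: 4·(row 1) − 7·(row 2) gives 147·a = 4·96 − 7·10 = 314, so a = 314/147.
Then b = (10 − 7·(314/147))/4 = -26/21.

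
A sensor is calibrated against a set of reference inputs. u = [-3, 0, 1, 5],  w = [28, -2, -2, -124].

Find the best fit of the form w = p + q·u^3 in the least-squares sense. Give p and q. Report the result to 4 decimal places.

p = -0.4667, q = -0.9912

From the data, Σ1 = 4, Σu^3 = 99, Σu^3·u^3 = 16355.
And Σw = -100, Σu^3·w = -16258.
AᵀA·[p, q]ᵀ = Aᵀw becomes [[4, 99]; [99, 16355]]·[p, q]ᵀ = [-100, -16258]ᵀ.
det = 4·16355 − 99² = 55619.
p = ((-100)·16355 − 99·(-16258))/55619 = -25958/55619; q = (4·(-16258) − 99·(-100))/55619 = -55132/55619.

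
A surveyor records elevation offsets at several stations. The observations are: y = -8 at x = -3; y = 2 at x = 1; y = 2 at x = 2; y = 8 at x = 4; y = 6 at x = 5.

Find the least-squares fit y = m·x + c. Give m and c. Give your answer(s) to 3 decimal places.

MᵀM·[m, c]ᵀ = Mᵀy reads: 55·m + 9·c = 92;  9·m + 5·c = 10.
(Σx·x = 55, Σx = 9, Σ1 = 5, Σx·y = 92, Σy = 10.)
Δ = 55·5 − 9² = 194.
m = (92·5 − 9·10)/194 = 185/97; c = (55·10 − 9·92)/194 = -139/97.

m = 1.907, c = -1.433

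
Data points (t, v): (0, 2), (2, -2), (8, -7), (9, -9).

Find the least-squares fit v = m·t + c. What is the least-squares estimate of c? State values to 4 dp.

c = 1.2553

The normal equations are: 149·m + 19·c = -141;  19·m + 4·c = -16.
Δ = 149·4 − 19² = 235.
m = ((-141)·4 − 19·(-16))/235 = -52/47; c = (149·(-16) − 19·(-141))/235 = 59/47.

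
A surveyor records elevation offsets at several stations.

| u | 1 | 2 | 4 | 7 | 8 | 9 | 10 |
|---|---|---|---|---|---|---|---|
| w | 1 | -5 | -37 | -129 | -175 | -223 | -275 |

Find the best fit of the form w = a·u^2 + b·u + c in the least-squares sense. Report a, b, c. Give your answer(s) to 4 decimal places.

The normal system XᵀX·[a, b, c]ᵀ = Xᵀw is [[23331, 2657, 315]; [2657, 315, 41]; [315, 41, 7]]·[a, b, c]ᵀ = [-63695, -7217, -843]ᵀ.
Solving the 3×3 system (Gaussian elimination) gives a = -4839/1628, b = 2917/1628, c = 1153/407.

a = -2.9724, b = 1.7918, c = 2.8329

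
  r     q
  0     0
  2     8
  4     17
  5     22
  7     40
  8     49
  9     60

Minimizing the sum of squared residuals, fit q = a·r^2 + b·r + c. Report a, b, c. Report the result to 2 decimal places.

a = 0.51, b = 2.02, c = 0.61

Setting ∂/∂a … = 0 gives: 13955·a + 1781·b + 239·c = 10810;  1781·a + 239·b + 35·c = 1406;  239·a + 35·b + 7·c = 196.
Row-reducing yields a = 24353/48081, b = 97057/48081, c = 894/1457.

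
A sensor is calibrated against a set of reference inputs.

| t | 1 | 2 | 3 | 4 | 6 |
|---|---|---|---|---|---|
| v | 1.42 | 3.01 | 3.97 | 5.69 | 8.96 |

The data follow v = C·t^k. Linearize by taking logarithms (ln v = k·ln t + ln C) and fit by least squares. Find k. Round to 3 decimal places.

Taking logs, ln v = k·ln t + ln C, so regress ln v on ln t.
Σln t = 4.9698, Σ(ln t)² = 6.8196, Σln v = 6.7628, Σln t·ln v = 8.6178.
Equations: 6.8196·k + 4.9698·ln C = 8.6178;  4.9698·k + 5·ln C = 6.7628.
Slope k = (n·Σln t·ln v − Σln t·Σln v)/(n·Σ(ln t)² − (Σln t)²) = (5·8.6178 − 4.9698·6.7628)/9.3990 = 1.00851; ln C = (Σln v − k·Σln t)/n = 0.35015.

k = 1.009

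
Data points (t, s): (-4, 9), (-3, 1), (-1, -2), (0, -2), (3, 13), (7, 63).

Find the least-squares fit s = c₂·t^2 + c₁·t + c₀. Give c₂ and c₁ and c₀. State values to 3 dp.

c₂ = 1.074, c₁ = 1.767, c₀ = -1.956

Setting ∂/∂c₂ … = 0 gives: 2820·c₂ + 278·c₁ + 84·c₀ = 3355;  278·c₂ + 84·c₁ + 2·c₀ = 443;  84·c₂ + 2·c₁ + 6·c₀ = 82.
(Σt^2·t^2 = 2820, Σt^2·t = 278, Σt^2 = 84, Σt·t = 84, Σt = 2, Σ1 = 6, Σt^2·s = 3355, Σt·s = 443, Σs = 82.)
Inverting the 3×3 Gram matrix, [c₂, c₁, c₀]ᵀ = [160/149, 65803/37250, -72851/37250]ᵀ.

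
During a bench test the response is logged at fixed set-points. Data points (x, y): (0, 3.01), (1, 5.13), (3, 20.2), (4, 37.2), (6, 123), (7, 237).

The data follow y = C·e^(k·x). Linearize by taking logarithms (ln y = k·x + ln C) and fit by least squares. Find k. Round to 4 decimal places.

Let Y = ln y. Fitting Y = k·x + ln C by least squares:
Sums: Σx = 21.0000, Σ(x)² = 111.0000, Σln y = 19.6393, Σx·ln y = 92.2669.
Normal system: [[111.0000, 21.0000]; [21.0000, 6]]·[k, ln C]ᵀ = [92.2669, 19.6393]ᵀ.
Slope k = (n·Σx·ln y − Σx·Σln y)/(n·Σ(x)² − (Σx)²) = (6·92.2669 − 21.0000·19.6393)/225.0000 = 0.62745; ln C = (Σln y − k·Σx)/n = 1.07713.

k = 0.6275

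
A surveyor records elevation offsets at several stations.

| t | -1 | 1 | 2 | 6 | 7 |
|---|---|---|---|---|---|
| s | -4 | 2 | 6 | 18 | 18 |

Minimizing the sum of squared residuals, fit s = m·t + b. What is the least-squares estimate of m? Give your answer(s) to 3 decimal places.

Sums needed: Σt·t = 91, Σt = 15, Σ1 = 5.
And Σt·s = 252, Σs = 40.
Δ = 91·5 − 15² = 230.
m = (252·5 − 15·40)/230 = 66/23; b = (91·40 − 15·252)/230 = -14/23.

m = 2.870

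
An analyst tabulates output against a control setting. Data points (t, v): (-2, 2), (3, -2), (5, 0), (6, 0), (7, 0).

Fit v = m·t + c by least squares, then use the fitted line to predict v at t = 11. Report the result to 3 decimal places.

v̂ = -1.417

Normal-equation sums: Σt·t = 123, Σt = 19, Σ1 = 5.
Right-hand side: Σt·v = -10, Σv = 0.
So MᵀM·[m, c]ᵀ = Mᵀv: [[123, 19]; [19, 5]]·[m, c]ᵀ = [-10, 0]ᵀ.
Eliminating c: 5·(row 1) − 19·(row 2) gives 254·m = 5·(-10) − 19·0 = -50, so m = -25/127.
Then c = (0 − 19·(-25/127))/5 = 95/127.
At t = 11: v̂ = (-25/127)·(11) + (95/127)·(1) = -180/127.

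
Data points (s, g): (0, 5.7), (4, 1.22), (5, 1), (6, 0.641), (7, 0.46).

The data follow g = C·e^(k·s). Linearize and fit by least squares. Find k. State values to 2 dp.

With ln gᵢ as the transformed response and sᵢ as the regressor:
XᵀX = [[126.0000, 22.0000]; [22.0000, 5]], rhs = [-7.3087, 0.7181]ᵀ  (here Σs = 22.0000, Σ(s)² = 126.0000, Σln g = 0.7181, Σs·ln g = -7.3087).
Slope k = (n·Σs·ln g − Σs·Σln g)/(n·Σ(s)² − (Σs)²) = (5·-7.3087 − 22.0000·0.7181)/146.0000 = -0.35850; ln C = (Σln g − k·Σs)/n = 1.72100.

k = -0.36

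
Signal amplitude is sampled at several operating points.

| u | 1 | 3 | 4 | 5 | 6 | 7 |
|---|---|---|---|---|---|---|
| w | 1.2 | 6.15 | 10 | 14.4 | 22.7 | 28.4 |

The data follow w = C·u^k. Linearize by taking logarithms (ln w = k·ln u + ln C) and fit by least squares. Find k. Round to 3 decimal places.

Linearized form: ln w = k·ln u + ln C. From the 6 transformed points,
Σln u = 7.8320, Σ(ln u)² = 12.7160, Σln w = 13.4373, Σln u·ln w = 21.5867.
Equations: 12.7160·k + 7.8320·ln C = 21.5867;  7.8320·k + 6·ln C = 13.4373.
Solving (det = 14.9557): k = 1.62337, ln C = 0.12051.

k = 1.623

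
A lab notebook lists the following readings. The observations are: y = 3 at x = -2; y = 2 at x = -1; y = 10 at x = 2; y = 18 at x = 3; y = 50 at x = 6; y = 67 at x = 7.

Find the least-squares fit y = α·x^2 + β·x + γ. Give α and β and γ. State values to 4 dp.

With design matrix M, MᵀM = [[3811, 585, 103]; [585, 103, 15]; [103, 15, 6]] and Mᵀy = [5299, 835, 150]ᵀ.
Solving the 3×3 system (Gaussian elimination) gives α = 159/152, β = 35695/19912, γ = 25499/9956.

α = 1.0461, β = 1.7926, γ = 2.5612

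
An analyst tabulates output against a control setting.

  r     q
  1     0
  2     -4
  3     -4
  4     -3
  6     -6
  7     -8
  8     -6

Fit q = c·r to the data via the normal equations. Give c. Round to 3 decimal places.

c = -0.961

Entries of XᵀX: Σr·r = 179.
Right-hand side: Σr·q = -172.
So XᵀX·[c]ᵀ = Xᵀq: [[179]]·[c]ᵀ = [-172]ᵀ.
c = (-172)/179 = -0.960894.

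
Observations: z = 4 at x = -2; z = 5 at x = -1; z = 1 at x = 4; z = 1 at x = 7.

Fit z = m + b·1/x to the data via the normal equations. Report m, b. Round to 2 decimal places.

With design matrix M, MᵀM = [[4, -31/28]; [-31/28, 1045/784]] and Mᵀz = [11, -185/28]ᵀ.
det = 4·(1045/784) − (-31/28)² = 3219/784.
m = (11·(1045/784) − (-31/28)·(-185/28))/(3219/784) = 1920/1073; b = (4·(-185/28) − (-31/28)·11)/(3219/784) = -3724/1073.

m = 1.79, b = -3.47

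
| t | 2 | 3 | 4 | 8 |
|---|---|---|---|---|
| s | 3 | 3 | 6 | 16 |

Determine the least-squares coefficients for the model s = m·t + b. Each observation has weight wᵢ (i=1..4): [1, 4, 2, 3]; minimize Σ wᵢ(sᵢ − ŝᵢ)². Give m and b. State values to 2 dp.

m = 2.46, b = -3.82

Setting ∂/∂m … = 0 gives: 264·m + 46·b = 474;  46·m + 10·b = 75.
(Σwᵢ·t·t = 264, Σwᵢ·t = 46, Σwᵢ·1 = 10, Σwᵢ·t·s = 474, Σwᵢ·s = 75.)
Eliminating b: 10·(row 1) − 46·(row 2) gives 524·m = 10·474 − 46·75 = 1290, so m = 645/262.
Then b = (75 − 46·(645/262))/10 = -501/131.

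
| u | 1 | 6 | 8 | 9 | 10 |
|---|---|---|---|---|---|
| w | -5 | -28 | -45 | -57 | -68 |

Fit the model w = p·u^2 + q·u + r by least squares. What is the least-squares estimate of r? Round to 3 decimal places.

r = -4.116

MᵀM·[p, q, r]ᵀ = Mᵀw reads: 21954·p + 2458·q + 282·r = -15310;  2458·p + 282·q + 34·r = -1726;  282·p + 34·q + 5·r = -203.
(Σu^2·u^2 = 21954, Σu^2·u = 2458, Σu^2 = 282, Σu·u = 282, Σu = 34, Σ1 = 5, Σu^2·w = -15310, Σu·w = -1726, Σw = -203.)
Row-reducing yields p = -2927/4771, q = -1321/4771, r = -19637/4771.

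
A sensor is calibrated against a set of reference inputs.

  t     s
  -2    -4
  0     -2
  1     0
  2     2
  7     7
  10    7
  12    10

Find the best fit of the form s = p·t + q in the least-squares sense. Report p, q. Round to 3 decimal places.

p = 0.953, q = -1.227

Setting ∂/∂p … = 0 gives: 302·p + 30·q = 251;  30·p + 7·q = 20.
(Σt·t = 302, Σt = 30, Σ1 = 7, Σt·s = 251, Σs = 20.)
Eliminating q: 7·(row 1) − 30·(row 2) gives 1214·p = 7·251 − 30·20 = 1157, so p = 1157/1214.
Then q = (20 − 30·(1157/1214))/7 = -745/607.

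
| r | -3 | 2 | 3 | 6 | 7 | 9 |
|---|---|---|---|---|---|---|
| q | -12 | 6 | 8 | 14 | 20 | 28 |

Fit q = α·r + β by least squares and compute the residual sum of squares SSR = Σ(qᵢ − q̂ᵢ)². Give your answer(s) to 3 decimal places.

Forming AᵀA = [[188, 24]; [24, 6]] and Aᵀq = [548, 64]ᵀ gives AᵀA·[α, β]ᵀ = Aᵀq.
Determinant 188·6 − 24² = 552.
α = (548·6 − 24·64)/552 = 73/23; β = (188·64 − 24·548)/552 = -140/69.
Residuals: -31/69, 116/69, 35/69, -208/69, -13/69, 101/69; SSR = 1004/69.

SSR = 14.551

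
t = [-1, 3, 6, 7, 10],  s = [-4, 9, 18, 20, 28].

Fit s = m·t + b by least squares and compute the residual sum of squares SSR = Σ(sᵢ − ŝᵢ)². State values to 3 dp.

SSR = 2.286

The normal system AᵀA·[m, b]ᵀ = Aᵀs is [[195, 25]; [25, 5]]·[m, b]ᵀ = [559, 71]ᵀ.
Δ = 195·5 − 25² = 350.
m = (559·5 − 25·71)/350 = 102/35; b = (195·71 − 25·559)/350 = -13/35.
Residuals: -5/7, 22/35, 31/35, -1/35, -27/35; SSR = 16/7.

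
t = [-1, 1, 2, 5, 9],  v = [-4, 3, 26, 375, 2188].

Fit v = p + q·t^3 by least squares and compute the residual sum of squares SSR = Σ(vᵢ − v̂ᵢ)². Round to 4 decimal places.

SSR = 4.7961

The normal system XᵀX·[p, q]ᵀ = Xᵀv is [[5, 862]; [862, 547132]]·[p, q]ᵀ = [2588, 1642142]ᵀ.
Δ = 5·547132 − 862² = 1992616.
p = (2588·547132 − 862·1642142)/1992616 = 112803/498154; q = (5·1642142 − 862·2588)/1992616 = 2989927/996308.
Residuals: -1220911/996308, -226609/996308, 879493/498154, -350981/996308, 39515/996308; SSR = 2389199/498154.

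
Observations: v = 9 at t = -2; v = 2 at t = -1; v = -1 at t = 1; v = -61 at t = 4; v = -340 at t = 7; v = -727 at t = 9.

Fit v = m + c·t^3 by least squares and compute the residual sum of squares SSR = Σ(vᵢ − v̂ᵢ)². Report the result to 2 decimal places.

SSR = 5.92

The normal system AᵀA·[m, c]ᵀ = Aᵀv is [[6, 1128]; [1128, 653252]]·[m, c]ᵀ = [-1118, -650582]ᵀ.
det = 6·653252 − 1128² = 2647128.
m = ((-1118)·653252 − 1128·(-650582))/2647128 = 440095/330891; c = (6·(-650582) − 1128·(-1118))/2647128 = -220199/220594.
Residuals: -104464/330891, -217223/661782, -80125/60162, 514658/330891, 698701/661782, -420491/661782; SSR = 1958459/330891.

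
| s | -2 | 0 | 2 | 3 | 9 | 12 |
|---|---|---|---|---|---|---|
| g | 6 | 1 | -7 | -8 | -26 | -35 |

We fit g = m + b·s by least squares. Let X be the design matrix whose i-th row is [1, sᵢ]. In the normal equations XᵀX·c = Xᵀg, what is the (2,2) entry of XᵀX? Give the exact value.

Row 2 ↔ basis s, column 2 ↔ basis s, so (XᵀX)_{2,2} = Σᵢ (s)·(s) = (-2)·(-2) + (0)·(0) + (2)·(2) + (3)·(3) + (9)·(9) + (12)·(12) = 242.

242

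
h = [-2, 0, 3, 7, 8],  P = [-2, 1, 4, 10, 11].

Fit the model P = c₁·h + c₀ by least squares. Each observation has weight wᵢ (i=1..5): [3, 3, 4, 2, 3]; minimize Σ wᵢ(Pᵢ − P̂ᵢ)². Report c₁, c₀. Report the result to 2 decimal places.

c₁ = 1.29, c₀ = 0.60

Sums needed: Σwᵢ·h·h = 338, Σwᵢ·h = 44, Σwᵢ·1 = 15.
For AᵀWP: Σwᵢ·h·P = 464, Σwᵢ·P = 66.
Normal equations: [[338, 44]; [44, 15]]·[c₁, c₀]ᵀ = [464, 66]ᵀ.
det = 338·15 − 44² = 3134.
c₁ = (464·15 − 44·66)/3134 = 2028/1567; c₀ = (338·66 − 44·464)/3134 = 946/1567.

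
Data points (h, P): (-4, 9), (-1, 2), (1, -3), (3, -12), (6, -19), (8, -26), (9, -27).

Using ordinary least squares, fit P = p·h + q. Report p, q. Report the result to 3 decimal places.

p = -2.903, q = -1.733

From the data, Σh·h = 208, Σh = 22, Σ1 = 7.
Moment sums: Σh·P = -642, ΣP = -76.
Normal equations: [[208, 22]; [22, 7]]·[p, q]ᵀ = [-642, -76]ᵀ.
Determinant 208·7 − 22² = 972.
p = ((-642)·7 − 22·(-76))/972 = -1411/486; q = (208·(-76) − 22·(-642))/972 = -421/243.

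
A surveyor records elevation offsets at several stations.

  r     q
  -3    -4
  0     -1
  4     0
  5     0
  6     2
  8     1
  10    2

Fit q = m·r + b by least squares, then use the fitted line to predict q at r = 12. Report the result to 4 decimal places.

q̂ = 3.3035

XᵀX·[m, b]ᵀ = Xᵀq reads: 250·m + 30·b = 52;  30·m + 7·b = 0.
Determinant 250·7 − 30² = 850.
m = (52·7 − 30·0)/850 = 182/425; b = (250·0 − 30·52)/850 = -156/85.
At r = 12: q̂ = (182/425)·(12) + (-156/85)·(1) = 1404/425.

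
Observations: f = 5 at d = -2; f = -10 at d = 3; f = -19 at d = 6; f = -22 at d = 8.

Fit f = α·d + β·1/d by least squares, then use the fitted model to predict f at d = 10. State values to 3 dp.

Normal-equation sums: Σd·d = 113, Σd·1/d = 4, Σ1/d·1/d = 233/576.
And Σd·f = -330, Σ1/d·f = -47/4.
Eliminating β: (233/576)·(row 1) − 4·(row 2) gives (17113/576)·α = (233/576)·(-330) − 4·(-47/4) = -8303/96, so α = -49818/17113.
Then β = ((-47/4) − 4·(-49818/17113))/(233/576) = -4464/17113.
At d = 10: f̂ = (-49818/17113)·(10) + (-4464/17113)·(1/10) = -2493132/85565.

f̂ = -29.137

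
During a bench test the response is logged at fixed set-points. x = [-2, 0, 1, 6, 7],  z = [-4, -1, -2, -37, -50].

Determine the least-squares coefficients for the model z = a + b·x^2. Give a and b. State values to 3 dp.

a = -0.680, b = -1.007

From the data, Σ1 = 5, Σx^2 = 90, Σx^2·x^2 = 3714.
For Aᵀz: Σz = -94, Σx^2·z = -3800.
Determinant 5·3714 − 90² = 10470.
a = ((-94)·3714 − 90·(-3800))/10470 = -1186/1745; b = (5·(-3800) − 90·(-94))/10470 = -1054/1047.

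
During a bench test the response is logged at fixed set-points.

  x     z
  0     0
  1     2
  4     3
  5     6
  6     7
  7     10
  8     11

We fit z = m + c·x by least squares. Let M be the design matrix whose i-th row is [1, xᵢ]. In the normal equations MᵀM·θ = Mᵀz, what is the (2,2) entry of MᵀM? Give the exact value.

Row 2 ↔ basis x, column 2 ↔ basis x, so (MᵀM)_{2,2} = Σᵢ (x)·(x) = (0)·(0) + (1)·(1) + (4)·(4) + (5)·(5) + (6)·(6) + (7)·(7) + (8)·(8) = 191.

191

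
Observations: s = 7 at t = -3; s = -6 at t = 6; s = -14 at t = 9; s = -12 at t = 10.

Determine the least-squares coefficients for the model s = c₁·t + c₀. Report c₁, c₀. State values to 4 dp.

The normal equations are: 226·c₁ + 22·c₀ = -303;  22·c₁ + 4·c₀ = -25.
Determinant 226·4 − 22² = 420.
c₁ = ((-303)·4 − 22·(-25))/420 = -331/210; c₀ = (226·(-25) − 22·(-303))/420 = 254/105.

c₁ = -1.5762, c₀ = 2.4190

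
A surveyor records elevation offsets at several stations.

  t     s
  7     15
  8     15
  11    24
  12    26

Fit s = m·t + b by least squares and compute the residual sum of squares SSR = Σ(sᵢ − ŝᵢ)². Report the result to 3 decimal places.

SSR = 3.118

Normal-equation sums: Σt·t = 378, Σt = 38, Σ1 = 4.
For Mᵀs: Σt·s = 801, Σs = 80.
Eliminating b: 4·(row 1) − 38·(row 2) gives 68·m = 4·801 − 38·80 = 164, so m = 41/17.
Then b = (80 − 38·(41/17))/4 = -99/34.
Residuals: 35/34, -47/34, 13/34, -1/34; SSR = 53/17.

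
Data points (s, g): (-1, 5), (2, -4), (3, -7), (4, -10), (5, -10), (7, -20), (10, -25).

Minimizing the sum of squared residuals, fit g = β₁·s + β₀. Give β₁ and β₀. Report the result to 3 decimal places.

β₁ = -2.780, β₀ = 1.773

Sums needed: Σs·s = 204, Σs = 30, Σ1 = 7.
Right-hand side: Σs·g = -514, Σg = -71.
So XᵀX·[β₁, β₀]ᵀ = Xᵀg: [[204, 30]; [30, 7]]·[β₁, β₀]ᵀ = [-514, -71]ᵀ.
Determinant 204·7 − 30² = 528.
β₁ = ((-514)·7 − 30·(-71))/528 = -367/132; β₀ = (204·(-71) − 30·(-514))/528 = 39/22.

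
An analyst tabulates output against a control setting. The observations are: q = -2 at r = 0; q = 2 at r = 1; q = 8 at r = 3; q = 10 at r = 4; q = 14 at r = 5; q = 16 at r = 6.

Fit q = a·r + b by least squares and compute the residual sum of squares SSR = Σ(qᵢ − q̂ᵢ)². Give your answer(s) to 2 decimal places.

SSR = 1.49

Normal-equation sums: Σr·r = 87, Σr = 19, Σ1 = 6.
For Aᵀq: Σr·q = 232, Σq = 48.
AᵀA·[a, b]ᵀ = Aᵀq becomes [[87, 19]; [19, 6]]·[a, b]ᵀ = [232, 48]ᵀ.
Determinant 87·6 − 19² = 161.
a = (232·6 − 19·48)/161 = 480/161; b = (87·48 − 19·232)/161 = -232/161.
Residuals: -90/161, 74/161, 80/161, -78/161, 86/161, -72/161; SSR = 240/161.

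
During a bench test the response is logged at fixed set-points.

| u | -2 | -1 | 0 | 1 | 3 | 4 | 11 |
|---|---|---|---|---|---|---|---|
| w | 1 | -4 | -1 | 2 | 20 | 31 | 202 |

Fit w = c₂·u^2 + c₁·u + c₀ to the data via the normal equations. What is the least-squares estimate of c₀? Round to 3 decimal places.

c₀ = -1.377

Setting ∂/∂c₂ … = 0 gives: 14996·c₂ + 1414·c₁ + 152·c₀ = 25120;  1414·c₂ + 152·c₁ + 16·c₀ = 2410;  152·c₂ + 16·c₁ + 7·c₀ = 251.
(Σu^2·u^2 = 14996, Σu^2·u = 1414, Σu^2 = 152, Σu·u = 152, Σu = 16, Σ1 = 7, Σu^2·w = 25120, Σu·w = 2410, Σw = 251.)
Row-reducing yields c₂ = 545855/371721, c₁ = 869738/371721, c₀ = -170657/123907.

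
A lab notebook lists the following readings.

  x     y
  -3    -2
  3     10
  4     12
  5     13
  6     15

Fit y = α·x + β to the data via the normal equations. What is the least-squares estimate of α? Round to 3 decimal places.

α = 1.900

The normal equations are: 95·α + 15·β = 239;  15·α + 5·β = 48.
Eliminating β: 5·(row 1) − 15·(row 2) gives 250·α = 5·239 − 15·48 = 475, so α = 19/10.
Then β = (48 − 15·(19/10))/5 = 39/10.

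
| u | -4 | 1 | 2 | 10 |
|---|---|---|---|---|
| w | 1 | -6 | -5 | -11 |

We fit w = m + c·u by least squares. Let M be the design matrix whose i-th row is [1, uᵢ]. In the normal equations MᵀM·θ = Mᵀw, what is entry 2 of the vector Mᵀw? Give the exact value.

Entry 2 ↔ basis u, so (Mᵀw)_{2} = Σᵢ (u)·wᵢ = (-4)·(1) + (1)·(-6) + (2)·(-5) + (10)·(-11) = -130.

-130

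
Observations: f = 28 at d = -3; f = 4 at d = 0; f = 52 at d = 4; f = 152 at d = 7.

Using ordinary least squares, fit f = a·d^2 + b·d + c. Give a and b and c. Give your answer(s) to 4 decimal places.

a = 2.9524, b = 0.5353, c = 3.3103

Entries of MᵀM: Σd^2·d^2 = 2738, Σd^2·d = 380, Σd^2 = 74, Σd·d = 74, Σd = 8, Σ1 = 4.
Right-hand side: Σd^2·f = 8532, Σd·f = 1188, Σf = 236.
Inverting the 3×3 Gram matrix, [a, b, c]ᵀ = [62/21, 326/609, 96/29]ᵀ.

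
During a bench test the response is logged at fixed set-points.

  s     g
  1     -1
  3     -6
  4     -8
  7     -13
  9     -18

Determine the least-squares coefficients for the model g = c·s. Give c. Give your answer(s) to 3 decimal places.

With design matrix M, MᵀM = [[156]] and Mᵀg = [-304]ᵀ.
c = (-304)/156 = -1.94872.

c = -1.949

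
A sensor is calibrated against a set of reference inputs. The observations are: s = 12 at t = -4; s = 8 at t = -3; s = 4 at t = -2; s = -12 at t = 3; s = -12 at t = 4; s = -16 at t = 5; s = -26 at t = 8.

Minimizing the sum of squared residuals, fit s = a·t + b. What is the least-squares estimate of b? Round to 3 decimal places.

Setting ∂/∂a … = 0 gives: 143·a + 11·b = -452;  11·a + 7·b = -42.
Eliminating b: 7·(row 1) − 11·(row 2) gives 880·a = 7·(-452) − 11·(-42) = -2702, so a = -1351/440.
Then b = ((-42) − 11·(-1351/440))/7 = -47/40.

b = -1.175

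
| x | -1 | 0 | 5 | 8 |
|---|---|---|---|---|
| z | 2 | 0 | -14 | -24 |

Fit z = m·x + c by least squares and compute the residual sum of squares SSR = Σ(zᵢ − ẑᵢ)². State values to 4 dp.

From the data, Σx·x = 90, Σx = 12, Σ1 = 4.
For Aᵀz: Σx·z = -264, Σz = -36.
Δ = 90·4 − 12² = 216.
m = ((-264)·4 − 12·(-36))/216 = -26/9; c = (90·(-36) − 12·(-264))/216 = -1/3.
Residuals: -5/9, 1/3, 7/9, -5/9; SSR = 4/3.

SSR = 1.3333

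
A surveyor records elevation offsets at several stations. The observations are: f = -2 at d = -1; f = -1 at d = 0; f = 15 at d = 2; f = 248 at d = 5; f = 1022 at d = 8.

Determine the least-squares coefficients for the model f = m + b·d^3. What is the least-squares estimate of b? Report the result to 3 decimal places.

The normal system MᵀM·[m, b]ᵀ = Mᵀf is [[5, 644]; [644, 277834]]·[m, b]ᵀ = [1282, 554386]ᵀ.
det = 5·277834 − 644² = 974434.
m = (1282·277834 − 644·554386)/974434 = -22142/25643; b = (5·554386 − 644·1282)/974434 = 51219/25643.

b = 1.997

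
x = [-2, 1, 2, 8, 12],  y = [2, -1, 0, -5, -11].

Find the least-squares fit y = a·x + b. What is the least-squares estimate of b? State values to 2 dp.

From the data, Σx·x = 217, Σx = 21, Σ1 = 5.
And Σx·y = -177, Σy = -15.
MᵀM·[a, b]ᵀ = Mᵀy becomes [[217, 21]; [21, 5]]·[a, b]ᵀ = [-177, -15]ᵀ.
det = 217·5 − 21² = 644.
a = ((-177)·5 − 21·(-15))/644 = -285/322; b = (217·(-15) − 21·(-177))/644 = 33/46.

b = 0.72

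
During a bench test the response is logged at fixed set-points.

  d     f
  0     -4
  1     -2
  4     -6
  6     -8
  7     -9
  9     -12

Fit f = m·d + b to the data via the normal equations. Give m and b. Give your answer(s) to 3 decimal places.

Sums needed: Σd·d = 183, Σd = 27, Σ1 = 6.
Moment sums: Σd·f = -245, Σf = -41.
AᵀA·[m, b]ᵀ = Aᵀf becomes [[183, 27]; [27, 6]]·[m, b]ᵀ = [-245, -41]ᵀ.
Δ = 183·6 − 27² = 369.
m = ((-245)·6 − 27·(-41))/369 = -121/123; b = (183·(-41) − 27·(-245))/369 = -296/123.

m = -0.984, b = -2.407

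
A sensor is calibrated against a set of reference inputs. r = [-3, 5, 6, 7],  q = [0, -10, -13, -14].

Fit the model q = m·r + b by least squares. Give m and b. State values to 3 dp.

m = -1.390, b = -4.036

Sums needed: Σr·r = 119, Σr = 15, Σ1 = 4.
Right-hand side: Σr·q = -226, Σq = -37.
So AᵀA·[m, b]ᵀ = Aᵀq: [[119, 15]; [15, 4]]·[m, b]ᵀ = [-226, -37]ᵀ.
Δ = 119·4 − 15² = 251.
m = ((-226)·4 − 15·(-37))/251 = -349/251; b = (119·(-37) − 15·(-226))/251 = -1013/251.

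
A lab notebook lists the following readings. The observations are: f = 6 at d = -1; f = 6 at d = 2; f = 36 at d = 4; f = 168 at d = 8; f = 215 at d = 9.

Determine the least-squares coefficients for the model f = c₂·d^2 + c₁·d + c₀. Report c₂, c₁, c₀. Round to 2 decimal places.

Normal-equation sums: Σd^2·d^2 = 10930, Σd^2·d = 1312, Σd^2 = 166, Σd·d = 166, Σd = 22, Σ1 = 5.
Right-hand side: Σd^2·f = 28773, Σd·f = 3429, Σf = 431.
Normal equations: [[10930, 1312, 166]; [1312, 166, 22]; [166, 22, 5]]·[c₂, c₁, c₀]ᵀ = [28773, 3429, 431]ᵀ.
Inverting the 3×3 Gram matrix, [c₂, c₁, c₀]ᵀ = [91279/30602, -89411/30602, 419/15301]ᵀ.

c₂ = 2.98, c₁ = -2.92, c₀ = 0.03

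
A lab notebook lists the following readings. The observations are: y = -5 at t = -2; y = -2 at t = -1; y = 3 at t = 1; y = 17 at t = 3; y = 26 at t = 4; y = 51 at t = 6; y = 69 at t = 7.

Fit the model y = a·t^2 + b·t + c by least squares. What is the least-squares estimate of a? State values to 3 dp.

a = 0.965

AᵀA·[a, b, c]ᵀ = Aᵀy reads: 4052·a + 642·b + 116·c = 5767;  642·a + 116·b + 18·c = 959;  116·a + 18·b + 7·c = 159.
(Σt^2·t^2 = 4052, Σt^2·t = 642, Σt^2 = 116, Σt·t = 116, Σt = 18, Σ1 = 7, Σt^2·y = 5767, Σt·y = 959, Σy = 159.)
Row-reducing yields a = 102421/106162, b = 332797/106162, c = -70816/53081.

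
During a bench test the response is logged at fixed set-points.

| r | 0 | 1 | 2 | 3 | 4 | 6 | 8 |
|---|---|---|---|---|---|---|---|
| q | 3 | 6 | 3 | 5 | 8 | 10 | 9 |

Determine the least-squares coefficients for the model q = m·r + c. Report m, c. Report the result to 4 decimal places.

m = 0.8413, c = 3.4012

The normal system AᵀA·[m, c]ᵀ = Aᵀq is [[130, 24]; [24, 7]]·[m, c]ᵀ = [191, 44]ᵀ.
Eliminating c: 7·(row 1) − 24·(row 2) gives 334·m = 7·191 − 24·44 = 281, so m = 281/334.
Then c = (44 − 24·(281/334))/7 = 568/167.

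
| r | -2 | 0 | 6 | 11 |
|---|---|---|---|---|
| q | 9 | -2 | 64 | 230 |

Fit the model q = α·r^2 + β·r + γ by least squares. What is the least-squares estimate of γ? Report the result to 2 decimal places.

γ = -1.74

Forming AᵀA = [[15953, 1539, 161]; [1539, 161, 15]; [161, 15, 4]] and Aᵀq = [30170, 2896, 301]ᵀ gives AᵀA·[α, β, γ]ᵀ = Aᵀq.
Row-reducing yields α = 476829/235156, β = -289975/235156, γ = -102368/58789.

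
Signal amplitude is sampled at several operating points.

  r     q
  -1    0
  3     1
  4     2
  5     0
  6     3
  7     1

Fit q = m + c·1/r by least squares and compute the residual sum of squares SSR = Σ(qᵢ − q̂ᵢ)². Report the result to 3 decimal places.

Compute the Gram sums: Σ1 = 6, Σ1/r = 13/140, Σ1/r·1/r = 222581/176400.
Moment sums: Σq = 7, Σ1/r·q = 31/21.
So AᵀA·[m, c]ᵀ = Aᵀq: [[6, 13/140]; [13/140, 222581/176400]]·[m, c]ᵀ = [7, 31/21]ᵀ.
Δ = 6·(222581/176400) − (13/140)² = 88931/11760.
m = (7·(222581/176400) − (13/140)·(31/21))/(88931/11760) = 1533887/1333965; c = (6·(31/21) − (13/140)·7)/(88931/11760) = 96516/88931.
Residuals: -86147/1333965, -682502/1333965, 772108/1333965, -364687/266793, 2226718/1333965, -406742/1333965; SSR = 7135126/1333965.

SSR = 5.349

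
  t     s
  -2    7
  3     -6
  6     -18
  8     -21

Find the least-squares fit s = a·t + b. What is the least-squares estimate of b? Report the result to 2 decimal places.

The normal equations are: 113·a + 15·b = -308;  15·a + 4·b = -38.
Δ = 113·4 − 15² = 227.
a = ((-308)·4 − 15·(-38))/227 = -662/227; b = (113·(-38) − 15·(-308))/227 = 326/227.

b = 1.44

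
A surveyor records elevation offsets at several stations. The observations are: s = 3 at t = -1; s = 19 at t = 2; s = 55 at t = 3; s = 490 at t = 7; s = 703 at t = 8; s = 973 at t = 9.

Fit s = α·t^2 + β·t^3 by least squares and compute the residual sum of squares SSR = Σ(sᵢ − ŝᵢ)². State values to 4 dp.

SSR = 4.7725

From the data, Σt^2·t^2 = 13156, Σt^2·t^3 = 108898, Σt^3·t^3 = 912028.
For Xᵀs: Σt^2·s = 148389, Σt^3·s = 1238957.
So XᵀX·[α, β]ᵀ = Xᵀs: [[13156, 108898]; [108898, 912028]]·[α, β]ᵀ = [148389, 1238957]ᵀ.
Eliminating β: 912028·(row 1) − 108898·(row 2) gives 139865964·α = 912028·148389 − 108898·1238957 = 414983506, so α = 29641679/9990426.
Then β = (1238957 − 108898·(29641679/9990426))/912028 = 10032355/9990426.
Residuals: 5180977/4995213, -4503731/4995213, 1970789/1665071, 294784/1665071, -5181869/4995213, 1020284/1665071; SSR = 23839796/4995213.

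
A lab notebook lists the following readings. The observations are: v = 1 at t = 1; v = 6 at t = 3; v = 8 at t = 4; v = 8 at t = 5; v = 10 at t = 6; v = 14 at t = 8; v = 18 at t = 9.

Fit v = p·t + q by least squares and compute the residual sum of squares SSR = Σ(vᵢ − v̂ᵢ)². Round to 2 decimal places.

SSR = 5.81

MᵀM·[p, q]ᵀ = Mᵀv reads: 232·p + 36·q = 425;  36·p + 7·q = 65.
(Σt·t = 232, Σt = 36, Σ1 = 7, Σt·v = 425, Σv = 65.)
Δ = 232·7 − 36² = 328.
p = (425·7 − 36·65)/328 = 635/328; q = (232·65 − 36·425)/328 = -55/82.
Residuals: -87/328, 283/328, 38/41, -331/328, -155/164, -67/82, 409/328; SSR = 1905/328.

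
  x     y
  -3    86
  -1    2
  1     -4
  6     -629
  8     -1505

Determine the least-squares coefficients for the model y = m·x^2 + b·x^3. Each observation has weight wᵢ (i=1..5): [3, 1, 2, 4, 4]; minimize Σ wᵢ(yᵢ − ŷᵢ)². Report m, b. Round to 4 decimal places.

m = 0.5760, b = -3.0109

MᵀWM·[m, b]ᵀ = MᵀWy reads: 21814·m + 161448·b = -473540;  161448·m + 1237390·b = -3632672.
Δ = 21814·1237390 − 161448² = 926968756.
m = ((-473540)·1237390 − 161448·(-3632672))/926968756 = 19070302/33106027; b = (21814·(-3632672) − 161448·(-473540))/926968756 = -697755272/231742189.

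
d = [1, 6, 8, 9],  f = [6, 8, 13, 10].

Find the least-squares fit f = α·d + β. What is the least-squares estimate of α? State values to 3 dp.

α = 0.684

Setting ∂/∂α … = 0 gives: 182·α + 24·β = 248;  24·α + 4·β = 37.
(Σd·d = 182, Σd = 24, Σ1 = 4, Σd·f = 248, Σf = 37.)
det = 182·4 − 24² = 152.
α = (248·4 − 24·37)/152 = 13/19; β = (182·37 − 24·248)/152 = 391/76.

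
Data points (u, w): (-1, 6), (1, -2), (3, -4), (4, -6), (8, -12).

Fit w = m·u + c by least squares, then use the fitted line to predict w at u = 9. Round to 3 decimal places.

ŵ = -14.817

Sums needed: Σu·u = 91, Σu = 15, Σ1 = 5.
And Σu·w = -140, Σw = -18.
Normal equations: [[91, 15]; [15, 5]]·[m, c]ᵀ = [-140, -18]ᵀ.
Eliminating c: 5·(row 1) − 15·(row 2) gives 230·m = 5·(-140) − 15·(-18) = -430, so m = -43/23.
Then c = ((-18) − 15·(-43/23))/5 = 231/115.
At u = 9: ŵ = (-43/23)·(9) + (231/115)·(1) = -1704/115.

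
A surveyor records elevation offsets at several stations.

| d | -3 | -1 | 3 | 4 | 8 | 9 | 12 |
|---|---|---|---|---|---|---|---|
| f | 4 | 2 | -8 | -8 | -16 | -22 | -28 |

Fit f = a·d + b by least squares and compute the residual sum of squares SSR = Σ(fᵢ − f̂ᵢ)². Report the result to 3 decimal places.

The normal system MᵀM·[a, b]ᵀ = Mᵀf is [[324, 32]; [32, 7]]·[a, b]ᵀ = [-732, -76]ᵀ.
Eliminating b: 7·(row 1) − 32·(row 2) gives 1244·a = 7·(-732) − 32·(-76) = -2692, so a = -673/311.
Then b = ((-76) − 32·(-673/311))/7 = -300/311.
Residuals: -475/311, 249/311, -169/311, 504/311, 708/311, -485/311, -332/311; SSR = 4556/311.

SSR = 14.650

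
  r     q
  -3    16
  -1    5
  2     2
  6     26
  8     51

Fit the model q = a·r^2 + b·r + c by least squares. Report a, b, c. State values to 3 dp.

a = 0.998, b = -1.863, c = 1.707

With design matrix A, AᵀA = [[5490, 708, 114]; [708, 114, 12]; [114, 12, 5]] and Aᵀq = [4357, 515, 100]ᵀ.
Inverting the 3×3 Gram matrix, [a, b, c]ᵀ = [47917/47994, -89399/47994, 13655/7999]ᵀ.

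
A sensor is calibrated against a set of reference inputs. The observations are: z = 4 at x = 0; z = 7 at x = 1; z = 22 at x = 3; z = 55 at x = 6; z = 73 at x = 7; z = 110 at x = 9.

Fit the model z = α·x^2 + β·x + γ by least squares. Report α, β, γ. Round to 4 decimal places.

The normal system AᵀA·[α, β, γ]ᵀ = Aᵀz is [[10340, 1316, 176]; [1316, 176, 26]; [176, 26, 6]]·[α, β, γ]ᵀ = [14672, 1904, 271]ᵀ.
Row-reducing yields α = 367/362, β = 4821/1810, γ = 3517/905.

α = 1.0138, β = 2.6635, γ = 3.8862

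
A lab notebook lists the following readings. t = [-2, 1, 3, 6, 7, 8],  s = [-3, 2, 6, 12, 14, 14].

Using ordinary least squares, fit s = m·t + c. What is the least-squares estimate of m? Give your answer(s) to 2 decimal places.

m = 1.81

From the data, Σt·t = 163, Σt = 23, Σ1 = 6.
Right-hand side: Σt·s = 308, Σs = 45.
Normal equations: [[163, 23]; [23, 6]]·[m, c]ᵀ = [308, 45]ᵀ.
det = 163·6 − 23² = 449.
m = (308·6 − 23·45)/449 = 813/449; c = (163·45 − 23·308)/449 = 251/449.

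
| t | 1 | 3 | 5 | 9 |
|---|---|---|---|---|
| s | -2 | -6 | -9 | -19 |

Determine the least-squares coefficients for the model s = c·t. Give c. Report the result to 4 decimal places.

Entries of AᵀA: Σt·t = 116.
And Σt·s = -236.
So AᵀA·[c]ᵀ = Aᵀs: [[116]]·[c]ᵀ = [-236]ᵀ.
c = (-236)/116 = -2.03448.

c = -2.0345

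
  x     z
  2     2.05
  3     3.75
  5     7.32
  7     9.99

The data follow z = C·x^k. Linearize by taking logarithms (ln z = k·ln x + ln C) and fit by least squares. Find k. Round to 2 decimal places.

Let Y = ln z. Fitting Y = k·ln x + ln C by least squares:
Σln x = 5.3471, Σ(ln x)² = 8.0643, Σln z = 6.3318, Σln x·ln z = 9.6321.
Equations: 8.0643·k + 5.3471·ln C = 9.6321;  5.3471·k + 4·ln C = 6.3318.
Solving (det = 3.6655): k = 1.27450, ln C = -0.12078.

k = 1.27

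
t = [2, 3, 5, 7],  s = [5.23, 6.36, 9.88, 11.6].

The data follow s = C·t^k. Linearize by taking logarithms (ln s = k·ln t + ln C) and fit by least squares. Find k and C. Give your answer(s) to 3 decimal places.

Taking logs, ln s = k·ln t + ln C, so regress ln s on ln t.
XᵀX = [[8.0643, 5.3471]; [5.3471, 4]], rhs = [11.6351, 8.2460]ᵀ  (here Σln t = 5.3471, Σ(ln t)² = 8.0643, Σln s = 8.2460, Σln t·ln s = 11.6351).
Solving (det = 3.6655): k = 0.66794, ln C = 1.16860, so C = exp(1.16860) = 3.21748.

k = 0.668, C = 3.217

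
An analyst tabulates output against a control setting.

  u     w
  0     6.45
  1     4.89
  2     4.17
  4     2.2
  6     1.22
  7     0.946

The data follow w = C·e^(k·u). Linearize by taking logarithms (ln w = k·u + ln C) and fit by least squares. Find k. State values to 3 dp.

k = -0.279

Let Y = ln w. Fitting Y = k·u + ln C by least squares:
Σu = 20.0000, Σ(u)² = 106.0000, Σln w = 5.8110, Σu·ln w = 8.4014.
Equations: 106.0000·k + 20.0000·ln C = 8.4014;  20.0000·k + 6·ln C = 5.8110.
Solving (det = 236.0000): k = -0.27886, ln C = 1.89804.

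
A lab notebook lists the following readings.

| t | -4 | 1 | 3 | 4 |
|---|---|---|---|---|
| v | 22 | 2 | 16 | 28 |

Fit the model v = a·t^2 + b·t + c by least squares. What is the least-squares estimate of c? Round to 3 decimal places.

c = -0.376

Setting ∂/∂a … = 0 gives: 594·a + 28·b + 42·c = 946;  28·a + 42·b + 4·c = 74;  42·a + 4·b + 4·c = 68.
(Σt^2·t^2 = 594, Σt^2·t = 28, Σt^2 = 42, Σt·t = 42, Σt = 4, Σ1 = 4, Σt^2·v = 946, Σt·v = 74, Σv = 68.)
Row-reducing yields a = 4450/2809, b = 2083/2809, c = -1055/2809.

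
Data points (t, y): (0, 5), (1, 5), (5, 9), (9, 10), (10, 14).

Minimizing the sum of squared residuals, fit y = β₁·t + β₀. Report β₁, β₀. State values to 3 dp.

Compute the Gram sums: Σt·t = 207, Σt = 25, Σ1 = 5.
Right-hand side: Σt·y = 280, Σy = 43.
Normal equations: [[207, 25]; [25, 5]]·[β₁, β₀]ᵀ = [280, 43]ᵀ.
Eliminating β₀: 5·(row 1) − 25·(row 2) gives 410·β₁ = 5·280 − 25·43 = 325, so β₁ = 65/82.
Then β₀ = (43 − 25·(65/82))/5 = 1901/410.

β₁ = 0.793, β₀ = 4.637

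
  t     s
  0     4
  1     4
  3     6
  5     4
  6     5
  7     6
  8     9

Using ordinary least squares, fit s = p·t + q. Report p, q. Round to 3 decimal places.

p = 0.418, q = 3.639

AᵀA·[p, q]ᵀ = Aᵀs reads: 184·p + 30·q = 186;  30·p + 7·q = 38.
(Σt·t = 184, Σt = 30, Σ1 = 7, Σt·s = 186, Σs = 38.)
Eliminating q: 7·(row 1) − 30·(row 2) gives 388·p = 7·186 − 30·38 = 162, so p = 81/194.
Then q = (38 − 30·(81/194))/7 = 353/97.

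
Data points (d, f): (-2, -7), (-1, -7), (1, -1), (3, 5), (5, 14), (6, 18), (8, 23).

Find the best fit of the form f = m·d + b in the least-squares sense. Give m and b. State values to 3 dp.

Setting ∂/∂m … = 0 gives: 140·m + 20·b = 397;  20·m + 7·b = 45.
Determinant 140·7 − 20² = 580.
m = (397·7 − 20·45)/580 = 1879/580; b = (140·45 − 20·397)/580 = -82/29.

m = 3.240, b = -2.828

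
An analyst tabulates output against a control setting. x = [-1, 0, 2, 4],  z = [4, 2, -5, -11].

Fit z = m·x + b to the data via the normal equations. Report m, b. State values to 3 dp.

m = -3.085, b = 1.356

Forming MᵀM = [[21, 5]; [5, 4]] and Mᵀz = [-58, -10]ᵀ gives MᵀM·[m, b]ᵀ = Mᵀz.
Eliminating b: 4·(row 1) − 5·(row 2) gives 59·m = 4·(-58) − 5·(-10) = -182, so m = -182/59.
Then b = ((-10) − 5·(-182/59))/4 = 80/59.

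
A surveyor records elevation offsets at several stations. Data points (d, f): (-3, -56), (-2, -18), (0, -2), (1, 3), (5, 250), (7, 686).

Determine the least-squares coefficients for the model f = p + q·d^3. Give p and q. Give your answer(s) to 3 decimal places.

p = -1.138, q = 2.004

Setting ∂/∂p … = 0 gives: 6·p + 434·q = 863;  434·p + 134068·q = 268207.
det = 6·134068 − 434² = 616052.
p = (863·134068 − 434·268207)/616052 = -350577/308026; q = (6·268207 − 434·863)/616052 = 308675/154013.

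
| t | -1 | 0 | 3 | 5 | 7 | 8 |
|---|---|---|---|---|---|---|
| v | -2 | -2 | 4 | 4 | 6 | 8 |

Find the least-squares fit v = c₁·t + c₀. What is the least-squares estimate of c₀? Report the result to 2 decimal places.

c₀ = -1.03

Compute the Gram sums: Σt·t = 148, Σt = 22, Σ1 = 6.
And Σt·v = 140, Σv = 18.
Normal equations: [[148, 22]; [22, 6]]·[c₁, c₀]ᵀ = [140, 18]ᵀ.
Eliminating c₀: 6·(row 1) − 22·(row 2) gives 404·c₁ = 6·140 − 22·18 = 444, so c₁ = 111/101.
Then c₀ = (18 − 22·(111/101))/6 = -104/101.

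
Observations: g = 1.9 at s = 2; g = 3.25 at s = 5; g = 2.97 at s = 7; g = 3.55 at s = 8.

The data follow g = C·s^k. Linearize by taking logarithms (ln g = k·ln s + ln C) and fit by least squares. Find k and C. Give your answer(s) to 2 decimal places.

k = 0.42, C = 1.47

With ln gᵢ as the transformed response and ln sᵢ as the regressor:
Σln s = 6.3279, Σ(ln s)² = 11.1814, Σln g = 4.1760, Σln s·ln g = 7.0947.
Equations: 11.1814·k + 6.3279·ln C = 7.0947;  6.3279·k + 4·ln C = 4.1760.
Δ = 11.1814·4 − (6.3279)² = 4.6828; k = (7.0947·4 − 6.3279·4.1760)/4.6828 = 0.41707, ln C = (11.1814·4.1760 − 6.3279·7.0947)/4.6828 = 0.38420, so C = exp(0.38420) = 1.46844.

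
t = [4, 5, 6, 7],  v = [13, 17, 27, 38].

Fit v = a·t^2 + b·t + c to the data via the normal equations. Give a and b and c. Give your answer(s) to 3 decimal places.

a = 1.750, b = -10.750, c = 27.750

Entries of AᵀA: Σt^2·t^2 = 4578, Σt^2·t = 748, Σt^2 = 126, Σt·t = 126, Σt = 22, Σ1 = 4.
For Aᵀv: Σt^2·v = 3467, Σt·v = 565, Σv = 95.
Normal equations: [[4578, 748, 126]; [748, 126, 22]; [126, 22, 4]]·[a, b, c]ᵀ = [3467, 565, 95]ᵀ.
Solving the 3×3 system (Gaussian elimination) gives a = 7/4, b = -43/4, c = 111/4.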